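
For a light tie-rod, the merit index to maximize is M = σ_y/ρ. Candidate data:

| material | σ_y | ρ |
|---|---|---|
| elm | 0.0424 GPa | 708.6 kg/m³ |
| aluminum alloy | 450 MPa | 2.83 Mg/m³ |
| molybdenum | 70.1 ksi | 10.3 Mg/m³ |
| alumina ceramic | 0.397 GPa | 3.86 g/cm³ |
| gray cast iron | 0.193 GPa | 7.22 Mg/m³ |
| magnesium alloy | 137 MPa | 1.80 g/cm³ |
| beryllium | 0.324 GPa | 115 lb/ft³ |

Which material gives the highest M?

beryllium

After converting to SI:
  elm: σ_y = 42.40 MPa, ρ = 708.6 kg/m³
  aluminum alloy: σ_y = 450.0 MPa, ρ = 2830 kg/m³
  molybdenum: σ_y = 483.3 MPa, ρ = 10300 kg/m³
  alumina ceramic: σ_y = 397.0 MPa, ρ = 3860 kg/m³
  gray cast iron: σ_y = 193.0 MPa, ρ = 7220 kg/m³
  magnesium alloy: σ_y = 137.0 MPa, ρ = 1800 kg/m³
  beryllium: σ_y = 324.0 MPa, ρ = 1842 kg/m³
  beryllium: M = 176 kN·m/kg
  aluminum alloy: M = 159 kN·m/kg
  alumina ceramic: M = 103 kN·m/kg
  magnesium alloy: M = 76.1 kN·m/kg
  elm: M = 59.8 kN·m/kg
  molybdenum: M = 46.9 kN·m/kg
  gray cast iron: M = 26.7 kN·m/kg
Beryllium ranks first.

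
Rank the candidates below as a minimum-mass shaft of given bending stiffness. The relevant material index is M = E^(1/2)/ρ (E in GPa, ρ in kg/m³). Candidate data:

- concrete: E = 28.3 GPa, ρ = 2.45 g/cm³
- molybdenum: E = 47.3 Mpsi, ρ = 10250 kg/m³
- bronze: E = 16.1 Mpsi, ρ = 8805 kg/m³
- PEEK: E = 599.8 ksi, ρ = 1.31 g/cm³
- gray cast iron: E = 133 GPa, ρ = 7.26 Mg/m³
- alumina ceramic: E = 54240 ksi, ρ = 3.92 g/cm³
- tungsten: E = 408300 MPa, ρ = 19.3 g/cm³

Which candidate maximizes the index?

After converting to SI:
  concrete: E = 28.30 GPa, ρ = 2450 kg/m³
  molybdenum: E = 326.1 GPa, ρ = 10250 kg/m³
  bronze: E = 111.0 GPa, ρ = 8805 kg/m³
  PEEK: E = 4.135 GPa, ρ = 1310 kg/m³
  gray cast iron: E = 133.0 GPa, ρ = 7260 kg/m³
  alumina ceramic: E = 374.0 GPa, ρ = 3920 kg/m³
  tungsten: E = 408.3 GPa, ρ = 19300 kg/m³
  alumina ceramic: M = 4.93×10⁻³
  concrete: M = 2.17×10⁻³
  molybdenum: M = 1.76×10⁻³
  gray cast iron: M = 1.59×10⁻³
  PEEK: M = 1.55×10⁻³
  bronze: M = 1.20×10⁻³
  tungsten: M = 1.05×10⁻³
The maximum is for alumina ceramic.

alumina ceramic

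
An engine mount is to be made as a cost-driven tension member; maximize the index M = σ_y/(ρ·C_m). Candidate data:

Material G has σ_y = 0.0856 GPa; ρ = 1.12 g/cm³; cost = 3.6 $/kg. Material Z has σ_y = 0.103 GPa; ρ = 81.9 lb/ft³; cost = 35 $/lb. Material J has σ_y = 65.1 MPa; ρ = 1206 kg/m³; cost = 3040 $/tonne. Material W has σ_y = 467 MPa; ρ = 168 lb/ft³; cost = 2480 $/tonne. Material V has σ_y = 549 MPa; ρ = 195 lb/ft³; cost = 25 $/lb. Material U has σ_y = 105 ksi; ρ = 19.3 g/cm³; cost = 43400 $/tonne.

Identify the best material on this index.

After converting to SI:
  material G: σ_y = 85.60 MPa, ρ = 1120 kg/m³, cost = 3.600 $/kg
  material Z: σ_y = 103.0 MPa, ρ = 1312 kg/m³, cost = 77.16 $/kg
  material J: σ_y = 65.10 MPa, ρ = 1206 kg/m³, cost = 3.040 $/kg
  material W: σ_y = 467.0 MPa, ρ = 2691 kg/m³, cost = 2.480 $/kg
  material V: σ_y = 549.0 MPa, ρ = 3124 kg/m³, cost = 55.11 $/kg
  material U: σ_y = 723.9 MPa, ρ = 19300 kg/m³, cost = 43.40 $/kg
  material W: M = 70.0 kN·m per $
  material G: M = 21.2 kN·m per $
  material J: M = 17.8 kN·m per $
  material V: M = 3.19 kN·m per $
  material Z: M = 1.02 kN·m per $
  material U: M = 0.864 kN·m per $
Material W ranks first.

material W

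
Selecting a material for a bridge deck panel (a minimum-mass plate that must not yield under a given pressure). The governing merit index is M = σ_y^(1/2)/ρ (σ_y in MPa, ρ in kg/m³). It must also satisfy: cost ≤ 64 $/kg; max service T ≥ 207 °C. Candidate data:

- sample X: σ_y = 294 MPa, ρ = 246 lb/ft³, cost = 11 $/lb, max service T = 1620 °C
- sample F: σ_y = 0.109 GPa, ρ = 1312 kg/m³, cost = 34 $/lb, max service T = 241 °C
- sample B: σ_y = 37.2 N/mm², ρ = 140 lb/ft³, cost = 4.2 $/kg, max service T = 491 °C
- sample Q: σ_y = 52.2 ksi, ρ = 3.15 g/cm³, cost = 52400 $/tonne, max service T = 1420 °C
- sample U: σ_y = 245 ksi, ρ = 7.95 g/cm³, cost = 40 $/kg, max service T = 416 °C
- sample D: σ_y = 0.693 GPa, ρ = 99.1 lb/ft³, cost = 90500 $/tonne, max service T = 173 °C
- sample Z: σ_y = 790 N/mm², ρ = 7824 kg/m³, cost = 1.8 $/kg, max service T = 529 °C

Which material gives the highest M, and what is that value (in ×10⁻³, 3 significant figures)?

Screen on constraints: cost ≤ 64 $/kg; max service T ≥ 207 °C. Survivors: sample X, sample B, sample Q, sample U, sample Z.
Putting every candidate on a common basis:
  sample X: σ_y = 294.0 MPa, ρ = 3941 kg/m³
  sample B: σ_y = 37.20 MPa, ρ = 2243 kg/m³
  sample Q: σ_y = 359.9 MPa, ρ = 3150 kg/m³
  sample U: σ_y = 1689 MPa, ρ = 7950 kg/m³
  sample Z: σ_y = 790.0 MPa, ρ = 7824 kg/m³
  sample Q: M = 6.02×10⁻³
  sample U: M = 5.17×10⁻³
  sample X: M = 4.35×10⁻³
  sample Z: M = 3.59×10⁻³
  sample B: M = 2.72×10⁻³
Sample Q has the largest M.

sample Q, M = 6.02×10⁻³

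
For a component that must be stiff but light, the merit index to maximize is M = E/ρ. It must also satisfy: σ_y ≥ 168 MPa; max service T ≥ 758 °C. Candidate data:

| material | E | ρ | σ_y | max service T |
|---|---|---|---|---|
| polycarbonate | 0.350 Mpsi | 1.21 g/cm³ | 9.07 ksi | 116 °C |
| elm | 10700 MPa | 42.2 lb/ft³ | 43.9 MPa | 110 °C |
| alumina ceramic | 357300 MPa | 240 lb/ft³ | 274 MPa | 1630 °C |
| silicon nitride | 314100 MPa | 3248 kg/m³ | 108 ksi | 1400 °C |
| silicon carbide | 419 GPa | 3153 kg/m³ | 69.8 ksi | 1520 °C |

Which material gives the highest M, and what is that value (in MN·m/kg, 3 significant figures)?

Screen on constraints: σ_y ≥ 168 MPa; max service T ≥ 758 °C. Survivors: alumina ceramic, silicon nitride, silicon carbide.
Putting every candidate on a common basis:
  alumina ceramic: E = 357.3 GPa, ρ = 3844 kg/m³
  silicon nitride: E = 314.1 GPa, ρ = 3248 kg/m³
  silicon carbide: E = 419.0 GPa, ρ = 3153 kg/m³
  silicon carbide: M = 133 MN·m/kg
  silicon nitride: M = 96.7 MN·m/kg
  alumina ceramic: M = 92.9 MN·m/kg
Silicon carbide ranks first.

silicon carbide, M = 133 MN·m/kg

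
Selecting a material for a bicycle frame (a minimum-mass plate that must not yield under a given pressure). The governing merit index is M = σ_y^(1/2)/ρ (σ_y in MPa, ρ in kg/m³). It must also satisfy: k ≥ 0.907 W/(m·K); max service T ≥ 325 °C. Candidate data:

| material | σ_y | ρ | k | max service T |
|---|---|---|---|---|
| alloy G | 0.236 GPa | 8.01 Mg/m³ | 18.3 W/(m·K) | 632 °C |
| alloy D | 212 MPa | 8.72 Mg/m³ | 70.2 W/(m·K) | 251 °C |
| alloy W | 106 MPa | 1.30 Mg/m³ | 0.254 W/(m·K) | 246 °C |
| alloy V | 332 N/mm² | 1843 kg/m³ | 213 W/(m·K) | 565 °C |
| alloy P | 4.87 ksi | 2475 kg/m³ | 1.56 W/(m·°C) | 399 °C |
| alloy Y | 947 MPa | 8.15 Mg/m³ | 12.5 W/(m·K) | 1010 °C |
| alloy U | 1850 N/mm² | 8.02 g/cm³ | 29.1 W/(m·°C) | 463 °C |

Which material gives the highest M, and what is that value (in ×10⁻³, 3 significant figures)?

Screen on constraints: k ≥ 0.907 W/(m·K); max service T ≥ 325 °C. Survivors: alloy G, alloy V, alloy P, alloy Y, alloy U.
Putting every candidate on a common basis:
  alloy G: σ_y = 236.0 MPa, ρ = 8010 kg/m³
  alloy V: σ_y = 332.0 MPa, ρ = 1843 kg/m³
  alloy P: σ_y = 33.58 MPa, ρ = 2475 kg/m³
  alloy Y: σ_y = 947.0 MPa, ρ = 8150 kg/m³
  alloy U: σ_y = 1850 MPa, ρ = 8020 kg/m³
  alloy V: M = 9.89×10⁻³
  alloy U: M = 5.36×10⁻³
  alloy Y: M = 3.78×10⁻³
  alloy P: M = 2.34×10⁻³
  alloy G: M = 1.92×10⁻³
Highest index: alloy V.

alloy V, M = 9.89×10⁻³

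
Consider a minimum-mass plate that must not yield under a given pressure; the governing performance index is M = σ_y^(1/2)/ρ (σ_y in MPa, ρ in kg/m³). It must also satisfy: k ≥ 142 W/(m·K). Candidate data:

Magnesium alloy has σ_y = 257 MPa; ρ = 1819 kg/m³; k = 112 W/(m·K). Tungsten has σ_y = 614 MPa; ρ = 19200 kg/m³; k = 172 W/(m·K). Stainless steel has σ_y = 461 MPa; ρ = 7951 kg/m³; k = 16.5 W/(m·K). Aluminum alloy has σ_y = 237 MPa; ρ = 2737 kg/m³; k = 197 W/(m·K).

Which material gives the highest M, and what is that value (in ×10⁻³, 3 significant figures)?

Screen on constraints: k ≥ 142 W/(m·K). Survivors: tungsten, aluminum alloy.
Computing M directly (units already consistent):
  aluminum alloy: M = 5.62×10⁻³
  tungsten: M = 1.29×10⁻³
Highest index: aluminum alloy.

aluminum alloy, M = 5.62×10⁻³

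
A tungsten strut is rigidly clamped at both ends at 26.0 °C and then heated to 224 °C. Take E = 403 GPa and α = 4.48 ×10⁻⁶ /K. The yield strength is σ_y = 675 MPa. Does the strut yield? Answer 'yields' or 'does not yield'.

ΔT = 198.0 K. Constrained thermal stress σ = E·α·ΔT = 403.0×10³ MPa × 4.48×10⁻⁶ × 198.0 = 357 MPa (compressive).
Compare to σ_y = 675 MPa: σ < σ_y, so it does not yield.

does not yield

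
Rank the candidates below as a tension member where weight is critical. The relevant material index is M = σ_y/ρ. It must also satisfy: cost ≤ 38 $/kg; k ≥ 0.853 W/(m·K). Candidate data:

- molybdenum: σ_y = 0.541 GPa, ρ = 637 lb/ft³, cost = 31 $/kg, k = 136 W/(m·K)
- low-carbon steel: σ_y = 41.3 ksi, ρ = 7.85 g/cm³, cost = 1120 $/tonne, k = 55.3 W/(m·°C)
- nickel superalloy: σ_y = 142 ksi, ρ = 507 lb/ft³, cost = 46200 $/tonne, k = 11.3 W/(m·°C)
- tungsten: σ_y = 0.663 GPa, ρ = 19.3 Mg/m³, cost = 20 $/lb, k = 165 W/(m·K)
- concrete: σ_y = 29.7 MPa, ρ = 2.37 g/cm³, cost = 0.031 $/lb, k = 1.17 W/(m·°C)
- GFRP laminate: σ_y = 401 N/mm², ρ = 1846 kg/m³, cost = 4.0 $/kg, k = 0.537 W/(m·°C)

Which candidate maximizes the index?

molybdenum

Screen on constraints: cost ≤ 38 $/kg; k ≥ 0.853 W/(m·K). Survivors: molybdenum, low-carbon steel, concrete.
Normalizing units and computing the index:
  molybdenum: σ_y = 541.0 MPa, ρ = 10200 kg/m³
  low-carbon steel: σ_y = 284.8 MPa, ρ = 7850 kg/m³
  concrete: σ_y = 29.70 MPa, ρ = 2370 kg/m³
  molybdenum: M = 53.0 kN·m/kg
  low-carbon steel: M = 36.3 kN·m/kg
  concrete: M = 12.5 kN·m/kg
Molybdenum has the largest M.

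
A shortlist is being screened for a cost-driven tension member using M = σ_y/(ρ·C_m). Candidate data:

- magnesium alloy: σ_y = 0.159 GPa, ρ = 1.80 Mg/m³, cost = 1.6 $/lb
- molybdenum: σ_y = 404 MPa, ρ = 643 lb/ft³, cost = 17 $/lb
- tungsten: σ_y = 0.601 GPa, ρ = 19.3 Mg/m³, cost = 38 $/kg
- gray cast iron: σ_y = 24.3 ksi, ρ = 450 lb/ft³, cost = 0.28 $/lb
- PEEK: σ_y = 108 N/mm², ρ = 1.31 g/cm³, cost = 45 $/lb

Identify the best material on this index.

Putting every candidate on a common basis:
  magnesium alloy: σ_y = 159.0 MPa, ρ = 1800 kg/m³, cost = 3.527 $/kg
  molybdenum: σ_y = 404.0 MPa, ρ = 10300 kg/m³, cost = 37.48 $/kg
  tungsten: σ_y = 601.0 MPa, ρ = 19300 kg/m³, cost = 38.00 $/kg
  gray cast iron: σ_y = 167.5 MPa, ρ = 7208 kg/m³, cost = 0.6173 $/kg
  PEEK: σ_y = 108.0 MPa, ρ = 1310 kg/m³, cost = 99.21 $/kg
  gray cast iron: M = 37.7 kN·m per $
  magnesium alloy: M = 25.0 kN·m per $
  molybdenum: M = 1.05 kN·m per $
  PEEK: M = 0.831 kN·m per $
  tungsten: M = 0.819 kN·m per $
Gray cast iron has the largest M.

gray cast iron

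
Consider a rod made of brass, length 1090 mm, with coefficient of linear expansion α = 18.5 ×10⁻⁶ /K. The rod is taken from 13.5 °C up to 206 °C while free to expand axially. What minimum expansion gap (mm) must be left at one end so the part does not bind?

3.88 mm

ΔT = 206 − 13.5 = 192.5 K.
ΔL = α·L₀·ΔT = 18.5×10⁻⁶ × 1090 mm × 192.5 K = 3.88 mm.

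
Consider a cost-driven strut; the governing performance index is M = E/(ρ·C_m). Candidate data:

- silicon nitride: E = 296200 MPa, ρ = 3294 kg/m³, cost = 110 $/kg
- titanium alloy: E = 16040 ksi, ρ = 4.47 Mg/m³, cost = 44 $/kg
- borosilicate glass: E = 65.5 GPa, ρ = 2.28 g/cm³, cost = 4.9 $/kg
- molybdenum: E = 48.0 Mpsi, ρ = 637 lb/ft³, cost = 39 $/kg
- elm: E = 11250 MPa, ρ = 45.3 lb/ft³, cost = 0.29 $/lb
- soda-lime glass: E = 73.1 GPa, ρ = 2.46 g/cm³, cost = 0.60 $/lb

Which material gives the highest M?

In SI units:
  silicon nitride: E = 296.2 GPa, ρ = 3294 kg/m³, cost = 110.0 $/kg
  titanium alloy: E = 110.6 GPa, ρ = 4470 kg/m³, cost = 44.00 $/kg
  borosilicate glass: E = 65.50 GPa, ρ = 2280 kg/m³, cost = 4.900 $/kg
  molybdenum: E = 330.9 GPa, ρ = 10200 kg/m³, cost = 39.00 $/kg
  elm: E = 11.25 GPa, ρ = 725.6 kg/m³, cost = 0.6393 $/kg
  soda-lime glass: E = 73.10 GPa, ρ = 2460 kg/m³, cost = 1.323 $/kg
  elm: M = 24.2 MN·m per $
  soda-lime glass: M = 22.5 MN·m per $
  borosilicate glass: M = 5.86 MN·m per $
  molybdenum: M = 0.832 MN·m per $
  silicon nitride: M = 0.817 MN·m per $
  titanium alloy: M = 0.562 MN·m per $
Elm has the largest M.

elm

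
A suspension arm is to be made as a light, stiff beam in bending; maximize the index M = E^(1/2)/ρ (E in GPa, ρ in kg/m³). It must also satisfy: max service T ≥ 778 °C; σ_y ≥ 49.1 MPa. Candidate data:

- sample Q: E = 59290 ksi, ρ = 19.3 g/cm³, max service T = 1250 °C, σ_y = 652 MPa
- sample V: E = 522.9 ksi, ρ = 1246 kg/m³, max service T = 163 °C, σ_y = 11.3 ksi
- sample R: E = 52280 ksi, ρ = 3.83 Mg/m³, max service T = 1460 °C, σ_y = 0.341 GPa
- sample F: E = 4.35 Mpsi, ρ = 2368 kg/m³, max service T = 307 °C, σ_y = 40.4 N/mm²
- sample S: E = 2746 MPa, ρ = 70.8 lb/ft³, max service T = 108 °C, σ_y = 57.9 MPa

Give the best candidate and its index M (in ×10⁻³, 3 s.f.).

Screen on constraints: max service T ≥ 778 °C; σ_y ≥ 49.1 MPa. Survivors: sample Q, sample R.
Putting every candidate on a common basis:
  sample Q: E = 408.8 GPa, ρ = 19300 kg/m³
  sample R: E = 360.5 GPa, ρ = 3830 kg/m³
  sample R: M = 4.96×10⁻³
  sample Q: M = 1.05×10⁻³
Sample R has the largest M.

sample R, M = 4.96×10⁻³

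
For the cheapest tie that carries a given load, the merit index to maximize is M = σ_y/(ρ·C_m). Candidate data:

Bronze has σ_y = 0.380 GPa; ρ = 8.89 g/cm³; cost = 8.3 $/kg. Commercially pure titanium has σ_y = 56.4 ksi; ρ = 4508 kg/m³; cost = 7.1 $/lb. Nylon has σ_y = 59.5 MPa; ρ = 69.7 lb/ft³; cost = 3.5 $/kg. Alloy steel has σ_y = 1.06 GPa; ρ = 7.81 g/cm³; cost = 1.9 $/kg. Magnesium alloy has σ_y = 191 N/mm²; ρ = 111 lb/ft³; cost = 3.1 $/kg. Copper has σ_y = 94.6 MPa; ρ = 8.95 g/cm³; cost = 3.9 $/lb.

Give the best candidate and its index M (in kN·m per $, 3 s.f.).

Convert each candidate to consistent units, then evaluate M:
  bronze: σ_y = 380.0 MPa, ρ = 8890 kg/m³, cost = 8.300 $/kg
  commercially pure titanium: σ_y = 388.9 MPa, ρ = 4508 kg/m³, cost = 15.65 $/kg
  nylon: σ_y = 59.50 MPa, ρ = 1116 kg/m³, cost = 3.500 $/kg
  alloy steel: σ_y = 1060 MPa, ρ = 7810 kg/m³, cost = 1.900 $/kg
  magnesium alloy: σ_y = 191.0 MPa, ρ = 1778 kg/m³, cost = 3.100 $/kg
  copper: σ_y = 94.60 MPa, ρ = 8950 kg/m³, cost = 8.598 $/kg
  alloy steel: M = 71.4 kN·m per $
  magnesium alloy: M = 34.7 kN·m per $
  nylon: M = 15.2 kN·m per $
  commercially pure titanium: M = 5.51 kN·m per $
  bronze: M = 5.15 kN·m per $
  copper: M = 1.23 kN·m per $
Alloy steel ranks first.

alloy steel, M = 71.4 kN·m per $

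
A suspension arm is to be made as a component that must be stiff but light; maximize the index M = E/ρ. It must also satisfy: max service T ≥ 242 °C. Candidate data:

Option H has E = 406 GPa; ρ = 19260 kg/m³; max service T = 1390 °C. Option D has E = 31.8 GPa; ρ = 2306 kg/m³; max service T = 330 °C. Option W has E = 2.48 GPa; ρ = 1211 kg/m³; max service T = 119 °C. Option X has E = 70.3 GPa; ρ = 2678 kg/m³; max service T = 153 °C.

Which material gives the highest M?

Screen on constraints: max service T ≥ 242 °C. Survivors: option H, option D.
Per-candidate index values:
  option H: M = 21.1 MN·m/kg
  option D: M = 13.8 MN·m/kg
Option H has the largest M.

option H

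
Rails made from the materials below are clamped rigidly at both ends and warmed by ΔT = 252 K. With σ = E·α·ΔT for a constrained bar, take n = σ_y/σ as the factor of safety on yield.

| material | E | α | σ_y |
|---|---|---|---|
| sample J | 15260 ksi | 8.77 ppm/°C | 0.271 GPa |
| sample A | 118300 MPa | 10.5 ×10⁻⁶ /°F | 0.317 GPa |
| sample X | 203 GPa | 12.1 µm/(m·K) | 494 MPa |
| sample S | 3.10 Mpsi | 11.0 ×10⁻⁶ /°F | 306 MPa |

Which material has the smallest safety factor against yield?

sample A

Converting E to GPa, α to ×10⁻⁶/K, σ_y to MPa, then σ and n for each:
  sample J: E = 105.2, α = 8.77, σ_y = 271.0 → σ = 233 MPa, n = 1.17
  sample A: E = 118.3, α = 18.9, σ_y = 317.0 → σ = 563 MPa, n = 0.563
  sample X: E = 203.0, α = 12.1, σ_y = 494.0 → σ = 619 MPa, n = 0.798
  sample S: E = 21.37, α = 19.8, σ_y = 306.0 → σ = 107 MPa, n = 2.87
Smallest n: sample A with n = 0.563.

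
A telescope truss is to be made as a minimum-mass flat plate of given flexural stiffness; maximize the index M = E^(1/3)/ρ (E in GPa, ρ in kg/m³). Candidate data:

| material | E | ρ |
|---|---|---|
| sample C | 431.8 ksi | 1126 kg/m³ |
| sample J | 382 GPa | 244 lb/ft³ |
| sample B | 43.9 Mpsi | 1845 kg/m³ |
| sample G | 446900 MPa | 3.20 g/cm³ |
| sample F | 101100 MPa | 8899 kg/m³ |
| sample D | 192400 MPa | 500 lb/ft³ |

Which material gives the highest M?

Putting every candidate on a common basis:
  sample C: E = 2.977 GPa, ρ = 1126 kg/m³
  sample J: E = 382.0 GPa, ρ = 3909 kg/m³
  sample B: E = 302.7 GPa, ρ = 1845 kg/m³
  sample G: E = 446.9 GPa, ρ = 3200 kg/m³
  sample F: E = 101.1 GPa, ρ = 8899 kg/m³
  sample D: E = 192.4 GPa, ρ = 8009 kg/m³
  sample B: M = 3.64×10⁻³
  sample G: M = 2.39×10⁻³
  sample J: M = 1.86×10⁻³
  sample C: M = 1.28×10⁻³
  sample D: M = 0.721×10⁻³
  sample F: M = 0.523×10⁻³
The maximum is for sample B.

sample B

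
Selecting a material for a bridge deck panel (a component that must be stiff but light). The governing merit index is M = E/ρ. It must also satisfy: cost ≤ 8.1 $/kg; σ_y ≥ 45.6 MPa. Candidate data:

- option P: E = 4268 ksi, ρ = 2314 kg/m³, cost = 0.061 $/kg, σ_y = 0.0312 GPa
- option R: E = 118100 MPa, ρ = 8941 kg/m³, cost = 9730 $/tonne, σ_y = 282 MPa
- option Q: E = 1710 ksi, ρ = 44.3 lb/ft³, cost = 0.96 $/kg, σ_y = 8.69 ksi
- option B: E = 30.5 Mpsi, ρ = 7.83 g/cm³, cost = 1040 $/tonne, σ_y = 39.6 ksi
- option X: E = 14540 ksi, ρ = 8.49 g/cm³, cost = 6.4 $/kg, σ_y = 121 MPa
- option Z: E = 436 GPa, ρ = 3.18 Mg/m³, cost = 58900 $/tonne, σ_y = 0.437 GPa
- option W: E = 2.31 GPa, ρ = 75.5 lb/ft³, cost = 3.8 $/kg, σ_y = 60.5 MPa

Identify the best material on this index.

Screen on constraints: cost ≤ 8.1 $/kg; σ_y ≥ 45.6 MPa. Survivors: option Q, option B, option X, option W.
Normalizing units and computing the index:
  option Q: E = 11.79 GPa, ρ = 709.6 kg/m³
  option B: E = 210.3 GPa, ρ = 7830 kg/m³
  option X: E = 100.2 GPa, ρ = 8490 kg/m³
  option W: E = 2.310 GPa, ρ = 1209 kg/m³
  option B: M = 26.9 MN·m/kg
  option Q: M = 16.6 MN·m/kg
  option X: M = 11.8 MN·m/kg
  option W: M = 1.91 MN·m/kg
The maximum is for option B.

option B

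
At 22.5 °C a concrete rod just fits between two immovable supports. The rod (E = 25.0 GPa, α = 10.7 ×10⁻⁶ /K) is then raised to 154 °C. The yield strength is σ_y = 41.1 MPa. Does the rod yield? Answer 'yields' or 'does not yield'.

ΔT = 131.5 K. Constrained thermal stress σ = E·α·ΔT = 25.00×10³ MPa × 10.7×10⁻⁶ × 131.5 = 35.2 MPa (compressive).
Compare to σ_y = 41.1 MPa: σ < σ_y, so it does not yield.

does not yield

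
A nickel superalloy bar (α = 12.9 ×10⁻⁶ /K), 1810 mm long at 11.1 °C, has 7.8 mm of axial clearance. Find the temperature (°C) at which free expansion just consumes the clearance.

α·L₀·ΔT = 7.8 mm ⇒ ΔT = 7.8 / (12.9×10⁻⁶ × 1810.0) = 334.1 K.
T = 11.1 + 334.1 = 345.2 °C.

345 °C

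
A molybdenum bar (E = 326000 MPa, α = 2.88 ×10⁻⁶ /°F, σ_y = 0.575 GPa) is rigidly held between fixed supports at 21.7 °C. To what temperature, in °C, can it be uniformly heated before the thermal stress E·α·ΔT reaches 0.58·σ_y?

E = 326000 MPa = 326.0 GPa.
α = 2.88×10⁻⁶/°F × 9/5 = 5.18×10⁻⁶/K.
σ_y = 0.575 GPa = 575.0 MPa.
E·α·ΔT = 333.5 MPa ⇒ ΔT = 333.5 / (326.0×10³ × 5.18×10⁻⁶) = 197.3 K.
T = 21.7 + 197.3 = 219.0 °C.

219 °C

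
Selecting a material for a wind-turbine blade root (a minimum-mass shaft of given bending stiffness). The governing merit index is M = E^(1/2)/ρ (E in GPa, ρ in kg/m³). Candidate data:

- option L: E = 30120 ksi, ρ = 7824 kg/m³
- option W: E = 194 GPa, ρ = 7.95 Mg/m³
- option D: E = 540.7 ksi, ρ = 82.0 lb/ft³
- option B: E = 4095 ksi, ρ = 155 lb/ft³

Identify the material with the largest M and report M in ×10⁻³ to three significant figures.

In SI units:
  option L: E = 207.7 GPa, ρ = 7824 kg/m³
  option W: E = 194.0 GPa, ρ = 7950 kg/m³
  option D: E = 3.728 GPa, ρ = 1314 kg/m³
  option B: E = 28.23 GPa, ρ = 2483 kg/m³
  option B: M = 2.14×10⁻³
  option L: M = 1.84×10⁻³
  option W: M = 1.75×10⁻³
  option D: M = 1.47×10⁻³
Highest index: option B.

option B, M = 2.14×10⁻³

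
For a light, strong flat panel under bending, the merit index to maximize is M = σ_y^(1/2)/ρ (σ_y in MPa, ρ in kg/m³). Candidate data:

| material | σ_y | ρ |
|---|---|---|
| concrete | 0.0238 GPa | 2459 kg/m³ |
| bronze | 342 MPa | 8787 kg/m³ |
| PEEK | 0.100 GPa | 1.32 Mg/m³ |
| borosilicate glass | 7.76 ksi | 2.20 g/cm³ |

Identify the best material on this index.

Putting every candidate on a common basis:
  concrete: σ_y = 23.80 MPa, ρ = 2459 kg/m³
  bronze: σ_y = 342.0 MPa, ρ = 8787 kg/m³
  PEEK: σ_y = 100.0 MPa, ρ = 1320 kg/m³
  borosilicate glass: σ_y = 53.50 MPa, ρ = 2200 kg/m³
  PEEK: M = 7.58×10⁻³
  borosilicate glass: M = 3.32×10⁻³
  bronze: M = 2.10×10⁻³
  concrete: M = 1.98×10⁻³
Highest index: PEEK.

PEEK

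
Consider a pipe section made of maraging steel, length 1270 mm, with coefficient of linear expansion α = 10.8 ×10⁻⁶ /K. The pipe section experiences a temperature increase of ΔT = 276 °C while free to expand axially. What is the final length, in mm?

1273.8 mm

ΔL = α·L₀·ΔT = 10.8×10⁻⁶ × 1270 mm × 276.0 K = 3.79 mm.
L = L₀ + ΔL = 1270 + 3.79 = 1273.8 mm.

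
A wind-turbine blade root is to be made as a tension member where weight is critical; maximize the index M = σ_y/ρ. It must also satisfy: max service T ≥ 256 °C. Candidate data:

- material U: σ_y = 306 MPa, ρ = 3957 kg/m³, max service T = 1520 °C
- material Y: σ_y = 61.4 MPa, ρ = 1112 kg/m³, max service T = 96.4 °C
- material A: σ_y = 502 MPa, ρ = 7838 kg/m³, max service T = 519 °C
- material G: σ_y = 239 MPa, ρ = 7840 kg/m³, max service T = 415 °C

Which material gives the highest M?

Screen on constraints: max service T ≥ 256 °C. Survivors: material U, material A, material G.
Per-candidate index values:
  material U: M = 77.3 kN·m/kg
  material A: M = 64.0 kN·m/kg
  material G: M = 30.5 kN·m/kg
The maximum is for material U.

material U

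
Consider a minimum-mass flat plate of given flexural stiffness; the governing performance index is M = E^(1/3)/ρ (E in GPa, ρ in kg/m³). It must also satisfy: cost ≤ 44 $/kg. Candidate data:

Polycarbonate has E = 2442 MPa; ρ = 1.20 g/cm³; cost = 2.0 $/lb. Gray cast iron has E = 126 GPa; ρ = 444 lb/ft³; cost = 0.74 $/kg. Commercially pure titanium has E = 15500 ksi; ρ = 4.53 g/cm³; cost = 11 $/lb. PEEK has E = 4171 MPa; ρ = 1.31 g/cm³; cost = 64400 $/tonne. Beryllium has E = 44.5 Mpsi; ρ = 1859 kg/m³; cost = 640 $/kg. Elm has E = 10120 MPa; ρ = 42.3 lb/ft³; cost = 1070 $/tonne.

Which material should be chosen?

elm

Screen on constraints: cost ≤ 44 $/kg. Survivors: polycarbonate, gray cast iron, commercially pure titanium, elm.
In SI units:
  polycarbonate: E = 2.442 GPa, ρ = 1200 kg/m³
  gray cast iron: E = 126.0 GPa, ρ = 7112 kg/m³
  commercially pure titanium: E = 106.9 GPa, ρ = 4530 kg/m³
  elm: E = 10.12 GPa, ρ = 677.6 kg/m³
  elm: M = 3.19×10⁻³
  polycarbonate: M = 1.12×10⁻³
  commercially pure titanium: M = 1.05×10⁻³
  gray cast iron: M = 0.705×10⁻³
Highest index: elm.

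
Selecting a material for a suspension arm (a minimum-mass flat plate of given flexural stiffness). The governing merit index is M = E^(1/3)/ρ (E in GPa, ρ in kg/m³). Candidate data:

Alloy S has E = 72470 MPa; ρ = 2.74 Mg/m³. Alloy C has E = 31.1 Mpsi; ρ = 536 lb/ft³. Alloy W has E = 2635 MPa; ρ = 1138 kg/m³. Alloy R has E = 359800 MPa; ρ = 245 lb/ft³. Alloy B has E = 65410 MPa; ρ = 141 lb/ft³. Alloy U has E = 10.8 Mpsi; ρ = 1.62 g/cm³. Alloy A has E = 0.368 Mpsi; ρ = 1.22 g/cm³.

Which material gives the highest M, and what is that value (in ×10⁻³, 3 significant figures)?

alloy U, M = 2.60×10⁻³

In SI units:
  alloy S: E = 72.47 GPa, ρ = 2740 kg/m³
  alloy C: E = 214.4 GPa, ρ = 8586 kg/m³
  alloy W: E = 2.635 GPa, ρ = 1138 kg/m³
  alloy R: E = 359.8 GPa, ρ = 3925 kg/m³
  alloy B: E = 65.41 GPa, ρ = 2259 kg/m³
  alloy U: E = 74.46 GPa, ρ = 1620 kg/m³
  alloy A: E = 2.537 GPa, ρ = 1220 kg/m³
  alloy U: M = 2.60×10⁻³
  alloy R: M = 1.81×10⁻³
  alloy B: M = 1.78×10⁻³
  alloy S: M = 1.52×10⁻³
  alloy W: M = 1.21×10⁻³
  alloy A: M = 1.12×10⁻³
  alloy C: M = 0.697×10⁻³
Alloy U ranks first.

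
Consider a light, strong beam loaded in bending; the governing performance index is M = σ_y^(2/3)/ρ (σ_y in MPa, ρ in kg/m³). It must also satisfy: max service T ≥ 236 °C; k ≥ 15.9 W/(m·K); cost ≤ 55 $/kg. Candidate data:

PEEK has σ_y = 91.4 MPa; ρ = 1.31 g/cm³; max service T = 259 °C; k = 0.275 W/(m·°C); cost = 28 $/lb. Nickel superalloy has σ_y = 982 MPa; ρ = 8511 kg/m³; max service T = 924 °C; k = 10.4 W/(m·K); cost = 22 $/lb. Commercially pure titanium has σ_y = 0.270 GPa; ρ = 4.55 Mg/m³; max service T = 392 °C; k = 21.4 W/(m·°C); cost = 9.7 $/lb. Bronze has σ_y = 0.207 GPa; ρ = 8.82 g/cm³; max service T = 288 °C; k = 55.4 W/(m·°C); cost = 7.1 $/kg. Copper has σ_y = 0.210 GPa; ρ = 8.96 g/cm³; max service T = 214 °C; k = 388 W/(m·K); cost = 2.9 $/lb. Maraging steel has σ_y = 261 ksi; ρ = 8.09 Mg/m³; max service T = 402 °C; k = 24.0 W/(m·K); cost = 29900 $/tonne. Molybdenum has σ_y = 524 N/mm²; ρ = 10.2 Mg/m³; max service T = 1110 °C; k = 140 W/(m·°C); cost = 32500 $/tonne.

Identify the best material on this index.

maraging steel

Screen on constraints: max service T ≥ 236 °C; k ≥ 15.9 W/(m·K); cost ≤ 55 $/kg. Survivors: commercially pure titanium, bronze, maraging steel, molybdenum.
Putting every candidate on a common basis:
  commercially pure titanium: σ_y = 270.0 MPa, ρ = 4550 kg/m³
  bronze: σ_y = 207.0 MPa, ρ = 8820 kg/m³
  maraging steel: σ_y = 1800 MPa, ρ = 8090 kg/m³
  molybdenum: σ_y = 524.0 MPa, ρ = 10200 kg/m³
  maraging steel: M = 18.3×10⁻³
  commercially pure titanium: M = 9.18×10⁻³
  molybdenum: M = 6.37×10⁻³
  bronze: M = 3.97×10⁻³
Highest index: maraging steel.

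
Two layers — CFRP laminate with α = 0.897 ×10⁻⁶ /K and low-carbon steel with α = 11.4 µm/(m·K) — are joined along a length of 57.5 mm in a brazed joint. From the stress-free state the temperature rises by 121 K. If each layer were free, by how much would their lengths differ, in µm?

Δα = |0.897 − 11.4|×10⁻⁶/K = 10.5×10⁻⁶/K.
ΔL_mismatch = Δα·L·ΔT = 10.5×10⁻⁶ × 57.5 mm × 121.0 K = 73.1 µm.

73.1 µm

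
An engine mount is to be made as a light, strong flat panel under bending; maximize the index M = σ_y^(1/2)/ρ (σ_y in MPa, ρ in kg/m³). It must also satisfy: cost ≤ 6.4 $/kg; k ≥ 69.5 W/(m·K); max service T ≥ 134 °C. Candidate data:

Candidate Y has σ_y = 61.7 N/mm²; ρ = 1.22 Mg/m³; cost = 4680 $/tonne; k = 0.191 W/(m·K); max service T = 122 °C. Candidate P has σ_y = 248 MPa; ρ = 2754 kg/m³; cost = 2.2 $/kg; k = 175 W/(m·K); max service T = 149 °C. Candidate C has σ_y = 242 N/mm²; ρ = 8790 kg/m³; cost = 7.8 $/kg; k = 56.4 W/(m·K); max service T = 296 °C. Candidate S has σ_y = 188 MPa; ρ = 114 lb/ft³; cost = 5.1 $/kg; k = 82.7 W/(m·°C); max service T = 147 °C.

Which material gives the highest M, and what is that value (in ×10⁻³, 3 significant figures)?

Screen on constraints: cost ≤ 6.4 $/kg; k ≥ 69.5 W/(m·K); max service T ≥ 134 °C. Survivors: candidate P, candidate S.
After converting to SI:
  candidate P: σ_y = 248.0 MPa, ρ = 2754 kg/m³
  candidate S: σ_y = 188.0 MPa, ρ = 1826 kg/m³
  candidate S: M = 7.51×10⁻³
  candidate P: M = 5.72×10⁻³
Candidate S ranks first.

candidate S, M = 7.51×10⁻³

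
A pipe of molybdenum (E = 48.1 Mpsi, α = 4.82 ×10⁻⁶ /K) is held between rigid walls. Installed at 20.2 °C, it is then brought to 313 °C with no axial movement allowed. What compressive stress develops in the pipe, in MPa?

468 MPa

E = 48.1 Mpsi = 331.6 GPa.
ΔT = 292.8 K. Constrained thermal stress σ = E·α·ΔT = 331.6×10³ MPa × 4.82×10⁻⁶ × 292.8 = 468 MPa (compressive).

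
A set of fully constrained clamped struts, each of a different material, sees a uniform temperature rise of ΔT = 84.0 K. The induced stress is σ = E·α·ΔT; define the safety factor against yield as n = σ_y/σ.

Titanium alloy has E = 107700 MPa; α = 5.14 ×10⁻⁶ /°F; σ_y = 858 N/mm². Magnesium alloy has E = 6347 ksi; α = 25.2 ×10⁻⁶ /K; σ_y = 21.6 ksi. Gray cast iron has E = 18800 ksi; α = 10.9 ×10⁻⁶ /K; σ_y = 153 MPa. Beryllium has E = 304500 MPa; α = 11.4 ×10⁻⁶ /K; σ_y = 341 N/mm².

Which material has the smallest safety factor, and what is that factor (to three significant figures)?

In consistent units (E in GPa, α in ×10⁻⁶/K, σ_y in MPa):
  titanium alloy: E = 107.7, α = 9.25, σ_y = 858.0 → σ = 83.7 MPa, n = 10.3
  magnesium alloy: E = 43.76, α = 25.2, σ_y = 148.9 → σ = 92.6 MPa, n = 1.61
  gray cast iron: E = 129.6, α = 10.9, σ_y = 153.0 → σ = 119 MPa, n = 1.29
  beryllium: E = 304.5, α = 11.4, σ_y = 341.0 → σ = 292 MPa, n = 1.17
Smallest n: beryllium with n = 1.17.

beryllium, n = 1.17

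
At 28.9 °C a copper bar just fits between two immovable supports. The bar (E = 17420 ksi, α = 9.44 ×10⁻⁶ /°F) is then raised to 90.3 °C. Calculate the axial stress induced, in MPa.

125 MPa

E = 17420 ksi = 120.1 GPa.
α = 9.44×10⁻⁶/°F × 9/5 = 17.0×10⁻⁶/K.
ΔT = 61.40 K. Constrained thermal stress σ = E·α·ΔT = 120.1×10³ MPa × 17.0×10⁻⁶ × 61.40 = 125 MPa (compressive).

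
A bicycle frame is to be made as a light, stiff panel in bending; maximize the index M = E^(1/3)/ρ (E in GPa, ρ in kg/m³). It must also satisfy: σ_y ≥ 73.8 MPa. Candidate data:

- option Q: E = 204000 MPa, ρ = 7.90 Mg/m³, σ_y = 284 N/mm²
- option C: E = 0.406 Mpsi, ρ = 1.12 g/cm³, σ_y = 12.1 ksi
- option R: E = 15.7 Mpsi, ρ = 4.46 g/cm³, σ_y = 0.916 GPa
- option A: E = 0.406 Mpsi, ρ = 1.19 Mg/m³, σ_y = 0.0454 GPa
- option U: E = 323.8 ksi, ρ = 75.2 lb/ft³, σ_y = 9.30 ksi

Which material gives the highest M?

option C

Screen on constraints: σ_y ≥ 73.8 MPa. Survivors: option Q, option C, option R.
After converting to SI:
  option Q: E = 204.0 GPa, ρ = 7900 kg/m³
  option C: E = 2.799 GPa, ρ = 1120 kg/m³
  option R: E = 108.2 GPa, ρ = 4460 kg/m³
  option C: M = 1.26×10⁻³
  option R: M = 1.07×10⁻³
  option Q: M = 0.745×10⁻³
Option C has the largest M.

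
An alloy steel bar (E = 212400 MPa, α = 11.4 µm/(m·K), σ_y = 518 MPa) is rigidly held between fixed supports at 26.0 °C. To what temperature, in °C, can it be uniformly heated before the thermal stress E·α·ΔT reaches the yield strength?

240 °C

E = 212400 MPa = 212.4 GPa.
E·α·ΔT = 518.0 MPa ⇒ ΔT = 518.0 / (212.4×10³ × 11.4×10⁻⁶) = 213.9 K.
T = 26.0 + 213.9 = 239.9 °C.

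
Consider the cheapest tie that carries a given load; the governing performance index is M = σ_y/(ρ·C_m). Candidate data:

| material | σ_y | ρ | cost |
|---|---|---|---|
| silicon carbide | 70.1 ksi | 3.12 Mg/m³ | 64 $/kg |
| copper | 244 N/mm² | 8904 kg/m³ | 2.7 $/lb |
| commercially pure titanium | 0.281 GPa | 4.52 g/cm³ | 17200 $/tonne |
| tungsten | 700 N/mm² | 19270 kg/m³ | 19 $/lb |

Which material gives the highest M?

Convert each candidate to consistent units, then evaluate M:
  silicon carbide: σ_y = 483.3 MPa, ρ = 3120 kg/m³, cost = 64.00 $/kg
  copper: σ_y = 244.0 MPa, ρ = 8904 kg/m³, cost = 5.952 $/kg
  commercially pure titanium: σ_y = 281.0 MPa, ρ = 4520 kg/m³, cost = 17.20 $/kg
  tungsten: σ_y = 700.0 MPa, ρ = 19270 kg/m³, cost = 41.89 $/kg
  copper: M = 4.60 kN·m per $
  commercially pure titanium: M = 3.61 kN·m per $
  silicon carbide: M = 2.42 kN·m per $
  tungsten: M = 0.867 kN·m per $
Highest index: copper.

copper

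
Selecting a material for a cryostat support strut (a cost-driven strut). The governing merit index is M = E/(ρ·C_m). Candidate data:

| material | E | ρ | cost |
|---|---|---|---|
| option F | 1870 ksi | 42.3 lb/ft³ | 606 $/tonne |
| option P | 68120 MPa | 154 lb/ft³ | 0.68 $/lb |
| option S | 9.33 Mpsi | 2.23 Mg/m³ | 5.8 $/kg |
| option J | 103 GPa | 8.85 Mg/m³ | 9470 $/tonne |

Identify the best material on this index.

option F

Normalizing units and computing the index:
  option F: E = 12.89 GPa, ρ = 677.6 kg/m³, cost = 0.6060 $/kg
  option P: E = 68.12 GPa, ρ = 2467 kg/m³, cost = 1.499 $/kg
  option S: E = 64.33 GPa, ρ = 2230 kg/m³, cost = 5.800 $/kg
  option J: E = 103.0 GPa, ρ = 8850 kg/m³, cost = 9.470 $/kg
  option F: M = 31.4 MN·m per $
  option P: M = 18.4 MN·m per $
  option S: M = 4.97 MN·m per $
  option J: M = 1.23 MN·m per $
Option F has the largest M.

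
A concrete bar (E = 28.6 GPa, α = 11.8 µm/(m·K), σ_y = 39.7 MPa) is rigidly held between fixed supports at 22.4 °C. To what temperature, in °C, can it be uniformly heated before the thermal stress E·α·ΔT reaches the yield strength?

140 °C

E·α·ΔT = 39.70 MPa ⇒ ΔT = 39.70 / (28.60×10³ × 11.8×10⁻⁶) = 117.6 K.
T = 22.4 + 117.6 = 140.0 °C.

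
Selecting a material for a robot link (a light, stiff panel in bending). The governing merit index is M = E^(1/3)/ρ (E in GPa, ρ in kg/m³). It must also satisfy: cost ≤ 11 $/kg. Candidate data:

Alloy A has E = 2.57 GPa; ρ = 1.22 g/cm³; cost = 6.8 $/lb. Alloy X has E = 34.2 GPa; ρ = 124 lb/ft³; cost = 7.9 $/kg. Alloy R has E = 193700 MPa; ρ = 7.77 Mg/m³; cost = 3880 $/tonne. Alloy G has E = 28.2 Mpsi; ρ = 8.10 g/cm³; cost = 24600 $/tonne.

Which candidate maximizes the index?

Screen on constraints: cost ≤ 11 $/kg. Survivors: alloy X, alloy R.
Normalizing units and computing the index:
  alloy X: E = 34.20 GPa, ρ = 1986 kg/m³
  alloy R: E = 193.7 GPa, ρ = 7770 kg/m³
  alloy X: M = 1.63×10⁻³
  alloy R: M = 0.745×10⁻³
Highest index: alloy X.

alloy X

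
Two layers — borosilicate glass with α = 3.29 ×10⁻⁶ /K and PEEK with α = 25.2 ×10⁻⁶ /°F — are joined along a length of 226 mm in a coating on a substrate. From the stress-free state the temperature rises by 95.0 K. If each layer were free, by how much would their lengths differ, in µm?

PEEK: α = 25.2×10⁻⁶/°F × 9/5 = 45.4×10⁻⁶/K.
Δα = |3.29 − 45.4|×10⁻⁶/K = 42.1×10⁻⁶/K.
ΔL_mismatch = Δα·L·ΔT = 42.1×10⁻⁶ × 226.0 mm × 95.0 K = 903 µm.

903 µm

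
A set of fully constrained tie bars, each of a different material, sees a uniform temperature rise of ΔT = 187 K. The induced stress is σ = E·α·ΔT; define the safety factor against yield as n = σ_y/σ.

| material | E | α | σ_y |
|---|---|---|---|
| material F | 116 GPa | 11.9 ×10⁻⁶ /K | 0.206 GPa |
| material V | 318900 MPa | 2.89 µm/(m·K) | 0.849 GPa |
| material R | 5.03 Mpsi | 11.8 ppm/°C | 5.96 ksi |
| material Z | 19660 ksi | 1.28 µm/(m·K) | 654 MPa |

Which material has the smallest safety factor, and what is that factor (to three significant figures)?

material R, n = 0.537

In consistent units (E in GPa, α in ×10⁻⁶/K, σ_y in MPa):
  material F: E = 116.0, α = 11.9, σ_y = 206.0 → σ = 258 MPa, n = 0.798
  material V: E = 318.9, α = 2.89, σ_y = 849.0 → σ = 172 MPa, n = 4.93
  material R: E = 34.68, α = 11.8, σ_y = 41.09 → σ = 76.5 MPa, n = 0.537
  material Z: E = 135.6, α = 1.28, σ_y = 654.0 → σ = 32.4 MPa, n = 20.2
Smallest n: material R with n = 0.537.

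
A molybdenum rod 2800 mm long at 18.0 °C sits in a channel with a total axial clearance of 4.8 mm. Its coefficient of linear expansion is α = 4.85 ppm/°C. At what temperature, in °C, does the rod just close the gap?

α·L₀·ΔT = 4.8 mm ⇒ ΔT = 4.8 / (4.85×10⁻⁶ × 2800.0) = 353.5 K.
T = 18.0 + 353.5 = 371.5 °C.

371 °C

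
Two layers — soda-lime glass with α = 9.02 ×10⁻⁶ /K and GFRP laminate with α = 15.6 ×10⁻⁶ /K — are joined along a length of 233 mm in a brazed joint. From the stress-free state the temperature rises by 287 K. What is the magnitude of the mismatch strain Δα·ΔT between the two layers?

Δα = |9.02 − 15.6|×10⁻⁶/K = 6.58×10⁻⁶/K.
Mismatch strain = Δα·ΔT = 6.58×10⁻⁶ × 287.0 = 1.89×10⁻³.

1.89×10⁻³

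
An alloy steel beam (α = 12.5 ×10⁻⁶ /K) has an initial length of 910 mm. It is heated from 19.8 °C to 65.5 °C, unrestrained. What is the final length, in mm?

ΔT = 65.5 − 19.8 = 45.70 K.
ΔL = α·L₀·ΔT = 12.5×10⁻⁶ × 910 mm × 45.70 K = 0.520 mm.
L = L₀ + ΔL = 910 + 0.520 = 910.52 mm.

910.52 mm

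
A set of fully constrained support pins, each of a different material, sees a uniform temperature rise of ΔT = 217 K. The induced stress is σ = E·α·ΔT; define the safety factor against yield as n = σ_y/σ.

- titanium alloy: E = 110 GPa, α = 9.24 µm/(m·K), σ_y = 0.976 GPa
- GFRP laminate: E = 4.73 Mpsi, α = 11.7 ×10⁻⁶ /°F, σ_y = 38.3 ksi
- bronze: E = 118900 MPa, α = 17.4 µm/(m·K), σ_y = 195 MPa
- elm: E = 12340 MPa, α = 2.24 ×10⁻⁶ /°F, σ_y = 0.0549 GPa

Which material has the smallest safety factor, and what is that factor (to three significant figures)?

bronze, n = 0.434

Per material, after unit conversion:
  titanium alloy: E = 110.0, α = 9.24, σ_y = 976.0 → σ = 221 MPa, n = 4.43
  GFRP laminate: E = 32.61, α = 21.1, σ_y = 264.1 → σ = 149 MPa, n = 1.77
  bronze: E = 118.9, α = 17.4, σ_y = 195.0 → σ = 449 MPa, n = 0.434
  elm: E = 12.34, α = 4.03, σ_y = 54.90 → σ = 10.8 MPa, n = 5.08
Bronze has the lowest safety factor, n = 0.434.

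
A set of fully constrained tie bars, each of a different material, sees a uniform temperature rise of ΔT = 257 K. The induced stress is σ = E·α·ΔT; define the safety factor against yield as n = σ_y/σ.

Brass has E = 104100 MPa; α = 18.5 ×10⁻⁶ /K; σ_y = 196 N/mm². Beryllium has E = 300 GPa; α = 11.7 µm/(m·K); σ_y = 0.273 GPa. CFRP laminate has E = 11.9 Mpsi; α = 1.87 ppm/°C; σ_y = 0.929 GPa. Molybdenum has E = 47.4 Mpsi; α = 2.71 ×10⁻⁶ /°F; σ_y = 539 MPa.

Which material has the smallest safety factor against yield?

In consistent units (E in GPa, α in ×10⁻⁶/K, σ_y in MPa):
  brass: E = 104.1, α = 18.5, σ_y = 196.0 → σ = 495 MPa, n = 0.396
  beryllium: E = 300.0, α = 11.7, σ_y = 273.0 → σ = 902 MPa, n = 0.303
  CFRP laminate: E = 82.05, α = 1.87, σ_y = 929.0 → σ = 39.4 MPa, n = 23.6
  molybdenum: E = 326.8, α = 4.88, σ_y = 539.0 → σ = 410 MPa, n = 1.32
Beryllium has the lowest safety factor, n = 0.303.

beryllium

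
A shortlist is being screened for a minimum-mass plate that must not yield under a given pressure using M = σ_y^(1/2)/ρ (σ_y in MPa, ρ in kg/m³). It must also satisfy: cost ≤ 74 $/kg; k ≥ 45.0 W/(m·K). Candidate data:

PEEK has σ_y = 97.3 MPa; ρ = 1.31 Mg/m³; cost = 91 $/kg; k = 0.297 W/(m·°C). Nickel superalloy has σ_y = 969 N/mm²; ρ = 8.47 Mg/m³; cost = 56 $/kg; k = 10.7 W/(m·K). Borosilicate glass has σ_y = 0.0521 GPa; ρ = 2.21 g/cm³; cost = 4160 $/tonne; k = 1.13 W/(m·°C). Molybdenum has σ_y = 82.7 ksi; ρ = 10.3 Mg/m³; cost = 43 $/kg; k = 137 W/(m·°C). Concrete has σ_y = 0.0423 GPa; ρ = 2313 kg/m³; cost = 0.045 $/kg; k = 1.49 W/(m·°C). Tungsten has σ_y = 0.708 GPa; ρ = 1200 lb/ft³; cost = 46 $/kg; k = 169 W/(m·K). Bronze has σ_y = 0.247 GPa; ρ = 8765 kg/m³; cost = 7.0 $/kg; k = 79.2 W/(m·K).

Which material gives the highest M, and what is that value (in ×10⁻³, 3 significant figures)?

molybdenum, M = 2.32×10⁻³

Screen on constraints: cost ≤ 74 $/kg; k ≥ 45.0 W/(m·K). Survivors: molybdenum, tungsten, bronze.
Convert each candidate to consistent units, then evaluate M:
  molybdenum: σ_y = 570.2 MPa, ρ = 10300 kg/m³
  tungsten: σ_y = 708.0 MPa, ρ = 19220 kg/m³
  bronze: σ_y = 247.0 MPa, ρ = 8765 kg/m³
  molybdenum: M = 2.32×10⁻³
  bronze: M = 1.79×10⁻³
  tungsten: M = 1.38×10⁻³
The maximum is for molybdenum.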